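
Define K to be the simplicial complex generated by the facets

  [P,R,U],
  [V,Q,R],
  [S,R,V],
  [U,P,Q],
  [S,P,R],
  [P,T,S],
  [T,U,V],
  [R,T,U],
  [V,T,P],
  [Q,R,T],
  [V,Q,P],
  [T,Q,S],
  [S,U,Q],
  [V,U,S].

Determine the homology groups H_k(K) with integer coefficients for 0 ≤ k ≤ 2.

Take the total order P < Q < R < S < T < U < V on the vertex set. Then K (dimension 2) consists of the simplices:

  0-simplices (7): P, Q, R, S, T, U, V
  1-simplices (21): PQ, PR, PS, PT, PU, PV, QR, QS, QT, QU, QV, RS, RT, RU, RV, ST, SU, SV, TU, TV, UV
  2-simplices (14): PQU, PQV, PRS, PRU, PST, PTV, QRT, QRV, QST, QSU, RSV, RTU, SUV, TUV

Hence C_0 ≅ Z^7, C_1 ≅ Z^21, C_2 ≅ Z^14.

Boundary ∂_1: C_1 → C_0 is given by ∂[p,q] = [q] − [p]. For instance
  ∂RU = U − R.
The 7×21 boundary matrix has rank 6 and Smith normal form diag(1,1,1,1,1,1).

Boundary ∂_2: C_2 → C_1 maps a triangle to the signed sum of its edges. For instance
  ∂QRV = RV − QV + QR,
  ∂QRT = RT − QT + QR.
This gives a 21×14 integer matrix of rank 13; reducing to Smith normal form yields diagonal entries (1,1,1,1,1,1,1,1,1,1,1,1,1).

Reading off H_k = ker ∂_k / im ∂_{k+1}:

  H_0: rank C_0 − rank ∂_1 = 7 − 6 = 1, and the invariant factors of ∂_1 are all 1, so H_0 ≅ Z.
  H_1: rank ker ∂_1 − rank ∂_2 = (21 − 6) − 13 = 2, and the invariant factors of ∂_2 are all 1, so H_1 ≅ Z^2.
  H_2: rank ker ∂_2 − rank ∂_3 = (14 − 13) − 0 = 1, and there is no ∂_3, so H_2 ≅ Z.

As a check, the Euler characteristic is 7 − 21 + 14 = 0, which agrees with 1 − 2 + 1 = 0.

H_0 ≅ Z,  H_1 ≅ Z^2,  H_2 ≅ Z.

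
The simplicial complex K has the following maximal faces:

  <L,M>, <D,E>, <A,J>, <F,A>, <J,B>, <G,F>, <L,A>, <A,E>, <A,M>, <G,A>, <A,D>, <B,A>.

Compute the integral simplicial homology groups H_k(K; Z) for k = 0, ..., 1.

Order the vertices as A < B < D < E < F < G < J < L < M. Listing each simplex with vertices in this order, K has dimension 1 with simplices:

  0-simplices (9): A, B, D, E, F, G, J, L, M
  1-simplices (12): AB, AD, AE, AF, AG, AJ, AL, AM, BJ, DE, FG, LM

giving chain groups C_0 ≅ Z^9, C_1 ≅ Z^12.

∂_1: C_1 → C_0 maps an edge to its endpoints' difference, ∂[p,q] = q − p.
This gives a 9×12 integer matrix of rank 8; reducing to Smith normal form yields diagonal entries (1,1,1,1,1,1,1,1).

Now H_k = ker ∂_k / im ∂_{k+1}, so:

  H_0: rank C_0 − rank ∂_1 = 9 − 8 = 1, and the invariant factors of ∂_1 are all 1, so H_0 = Z.
  H_1: rank ker ∂_1 − rank ∂_2 = (12 − 8) − 0 = 4, and there is no ∂_2, so H_1 = Z^4.

(K is a triangulation of a wedge of 4 circles.)

H_0 = Z,  H_1 = Z^4.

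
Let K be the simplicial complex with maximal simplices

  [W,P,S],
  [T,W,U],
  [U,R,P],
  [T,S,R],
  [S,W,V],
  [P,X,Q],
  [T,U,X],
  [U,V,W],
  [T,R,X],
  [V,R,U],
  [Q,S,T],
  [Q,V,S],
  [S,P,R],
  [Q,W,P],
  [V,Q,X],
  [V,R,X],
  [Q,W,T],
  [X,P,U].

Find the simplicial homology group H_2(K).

We work with the vertex ordering P < Q < R < S < T < U < V < W < X. The simplices of K, each written with vertices in increasing order, are:

  0-simplices (9): P, Q, R, S, T, U, V, W, X
  1-simplices (27): PQ, PR, PS, PU, PW, PX, QS, QT, QV, QW, QX, RS, RT, RU, RV, RX, ST, SV, SW, TU, TW, TX, UV, UW, UX, VW, VX
  2-simplices (18): PQW, PQX, PRS, PRU, PSW, PUX, QST, QSV, QTW, QVX, RST, RTX, RUV, RVX, SVW, TUW, TUX, UVW

Hence C_0 ≅ Z^9, C_1 ≅ Z^27, C_2 ≅ Z^18.

Boundary ∂_1: C_1 → C_0 is given by ∂[p,q] = [q] − [p].
This gives a 9×27 integer matrix of rank 8; reducing to Smith normal form yields diagonal entries (1,1,1,1,1,1,1,1).

The boundary map ∂_2: C_2 → C_1 maps a triangle to the signed sum of its edges. For instance
  ∂TUW = UW − TW + TU,
  ∂QST = ST − QT + QS.
The resulting 27×18 matrix has rank 18, and its Smith normal form has invariant factors (1,1,1,1,1,1,1,1,1,1,1,1,1,1,1,1,1,2).

Now H_k = ker ∂_k / im ∂_{k+1}, so:

  H_2: rank ker ∂_2 − rank ∂_3 = (18 − 18) − 0 = 0, and there is no ∂_3, so H_2 = 0.

(K is a triangulation of the Klein bottle.)

H_2 = 0.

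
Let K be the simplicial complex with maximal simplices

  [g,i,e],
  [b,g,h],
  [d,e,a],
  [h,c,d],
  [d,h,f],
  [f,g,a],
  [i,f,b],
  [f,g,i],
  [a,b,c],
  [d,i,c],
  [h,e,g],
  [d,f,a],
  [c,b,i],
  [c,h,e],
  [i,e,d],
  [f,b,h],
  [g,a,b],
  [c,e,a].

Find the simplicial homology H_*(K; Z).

Take the total order a < b < c < d < e < f < g < h < i on the vertex set. Then K (dimension 2) consists of the simplices:

  0-simplices (9): a, b, c, d, e, f, g, h, i
  1-simplices (27): ab, ac, ad, ae, af, ag, bc, bf, bg, bh, bi, cd, ce, ch, ci, de, df, dh, di, eg, eh, ei, fg, fh, fi, gh, gi
  2-simplices (18): abc, abg, ace, ade, adf, afg, bci, bfh, bfi, bgh, cdh, cdi, ceh, dei, dfh, egh, egi, fgi

so the chain groups are C_0 ≅ Z^9, C_1 ≅ Z^27, C_2 ≅ Z^18.

∂_1: C_1 → C_0 sends each edge [p,q] (with p < q) to q − p. For instance
  ∂bc = c − b.
The 9×27 boundary matrix has rank 8 and Smith normal form diag(1,1,1,1,1,1,1,1).

∂_2: C_2 → C_1 acts by ∂[p,q,r] = [q,r] − [p,r] + [p,q]. For instance
  ∂bgh = gh − bh + bg,
  ∂abg = bg − ag + ab.
The 27×18 boundary matrix has rank 18 and Smith normal form diag(1,1,1,1,1,1,1,1,1,1,1,1,1,1,1,1,1,2).

Reading off H_k = ker ∂_k / im ∂_{k+1}:

  H_0: rank C_0 − rank ∂_1 = 9 − 8 = 1, and the invariant factors of ∂_1 are all 1, so H_0 = Z.
  H_1: rank ker ∂_1 − rank ∂_2 = (27 − 8) − 18 = 1, and ∂_2 has invariant factor 2 > 1, so H_1 = Z ⊕ Z/2.
  H_2: rank ker ∂_2 − rank ∂_3 = (18 − 18) − 0 = 0, and there is no ∂_3, so H_2 = 0.

(K is a triangulation of the Klein bottle.)

H_0 = Z,  H_1 = Z ⊕ Z/2,  H_2 = 0.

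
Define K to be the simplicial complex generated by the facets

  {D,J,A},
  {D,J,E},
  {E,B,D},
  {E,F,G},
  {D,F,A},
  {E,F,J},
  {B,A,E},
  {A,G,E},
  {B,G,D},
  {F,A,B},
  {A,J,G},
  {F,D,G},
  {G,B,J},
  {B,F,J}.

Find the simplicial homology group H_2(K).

H_2 ≅ Z.

Order the vertices as A < B < D < E < F < G < J. Listing each simplex with vertices in this order, K has dimension 2 with simplices:

  0-simplices (7): A, B, D, E, F, G, J
  1-simplices (21): AB, AD, AE, AF, AG, AJ, BD, BE, BF, BG, BJ, DE, DF, DG, DJ, EF, EG, EJ, FG, FJ, GJ
  2-simplices (14): ABE, ABF, ADF, ADJ, AEG, AGJ, BDE, BDG, BFJ, BGJ, DEJ, DFG, EFG, EFJ

Hence C_0 ≅ Z^7, C_1 ≅ Z^21, C_2 ≅ Z^14.

Boundary ∂_1: C_1 → C_0 maps an edge to its endpoints' difference, ∂[p,q] = q − p. For instance
  ∂AD = D − A.
As a 7×21 matrix over Z this has rank 6, with invariant factors (1,1,1,1,1,1).

Boundary ∂_2: C_2 → C_1 acts by ∂[p,q,r] = [q,r] − [p,r] + [p,q]. For instance
  ∂BGJ = GJ − BJ + BG,
  ∂AEG = EG − AG + AE.
As a 21×14 matrix over Z this has rank 13, with invariant factors (1,1,1,1,1,1,1,1,1,1,1,1,1).

Now H_k = ker ∂_k / im ∂_{k+1}, so:

  H_2: rank ker ∂_2 − rank ∂_3 = (14 − 13) − 0 = 1, and there is no ∂_3, so H_2 = Z.

(K is a triangulation of the torus T^2.)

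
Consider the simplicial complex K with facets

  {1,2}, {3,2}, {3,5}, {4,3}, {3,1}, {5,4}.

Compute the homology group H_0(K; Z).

K has 5 vertices, 6 edges.
rank ∂_0 = 0, rank ∂_1 = 4 ⇒ b_0 = 5 − 0 − 4 = 1; all invariant factors of ∂_1 are 1 so no torsion. So H_0 ≅ Z.

H_0 = Z.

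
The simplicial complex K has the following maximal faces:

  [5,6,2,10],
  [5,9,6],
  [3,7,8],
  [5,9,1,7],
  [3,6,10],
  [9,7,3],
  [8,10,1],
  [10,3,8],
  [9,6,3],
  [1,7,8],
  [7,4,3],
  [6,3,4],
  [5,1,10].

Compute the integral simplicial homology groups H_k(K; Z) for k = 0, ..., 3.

H_0 ≅ Z,  H_1 = 0,  H_2 ≅ Z,  H_3 = 0.

Order the vertices as 1 < 2 < 3 < 4 < 5 < 6 < 7 < 8 < 9 < 10. Listing each simplex with vertices in this order, K has dimension 3 with simplices:

  0-simplices (10): [1], [2], [3], [4], [5], [6], [7], [8], [9], [10]
  1-simplices (25): (25 of them)
  2-simplices (19): (19 of them)
  3-simplices (2): [1,5,7,9], [2,5,6,10]

giving chain groups C_0 ≅ Z^10, C_1 ≅ Z^25, C_2 ≅ Z^19, C_3 ≅ Z^2.

Boundary ∂_1: C_1 → C_0 is given by ∂[p,q] = [q] − [p]. For instance
  ∂[7,8] = [8] − [7].
This gives a 10×25 integer matrix of rank 9; reducing to Smith normal form yields diagonal entries (1,1,1,1,1,1,1,1,1).

∂_2: C_2 → C_1 maps a triangle to the signed sum of its edges. For instance
  ∂[2,5,6] = [5,6] − [2,6] + [2,5],
  ∂[3,7,9] = [7,9] − [3,9] + [3,7].
As a 25×19 matrix over Z this has rank 16, with invariant factors (1,1,1,1,1,1,1,1,1,1,1,1,1,1,1,1).

∂_3: C_3 → C_2 sends each 3-simplex σ to the alternating sum Σ_i (−1)^i (σ with its i-th vertex removed). For instance
  ∂[1,5,7,9] = [5,7,9] − [1,7,9] + [1,5,9] − [1,5,7],
  ∂[2,5,6,10] = [5,6,10] − [2,6,10] + [2,5,10] − [2,5,6].
As a 19×2 matrix over Z this has rank 2, with invariant factors (1,1).

Computing H_k = (kernel of ∂_k) / (image of ∂_{k+1}):

  H_0: rank C_0 − rank ∂_1 = 10 − 9 = 1, and the invariant factors of ∂_1 are all 1, so H_0 ≅ Z.
  H_1: rank ker ∂_1 − rank ∂_2 = (25 − 9) − 16 = 0, and the invariant factors of ∂_2 are all 1, so H_1 ≅ 0.
  H_2: rank ker ∂_2 − rank ∂_3 = (19 − 16) − 2 = 1, and the invariant factors of ∂_3 are all 1, so H_2 ≅ Z.
  H_3: rank ker ∂_3 − rank ∂_4 = (2 − 2) − 0 = 0, and there is no ∂_4, so H_3 ≅ 0.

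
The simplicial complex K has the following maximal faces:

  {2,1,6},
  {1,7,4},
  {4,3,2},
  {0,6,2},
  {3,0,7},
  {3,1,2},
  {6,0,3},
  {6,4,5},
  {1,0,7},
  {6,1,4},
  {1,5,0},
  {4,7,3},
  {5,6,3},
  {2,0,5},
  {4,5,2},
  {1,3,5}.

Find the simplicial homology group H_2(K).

Order the vertices as 0 < 1 < 2 < 3 < 4 < 5 < 6 < 7. Listing each simplex with vertices in this order, K has dimension 2 with simplices:

  0-simplices (8): [0], [1], [2], [3], [4], [5], [6], [7]
  1-simplices (24): (24 of them)
  2-simplices (16): [0,1,5], [0,1,7], [0,2,5], [0,2,6], [0,3,6], [0,3,7], [1,2,3], [1,2,6], [1,3,5], [1,4,6], [1,4,7], [2,3,4], [2,4,5], [3,4,7], [3,5,6], [4,5,6]

giving chain groups C_0 ≅ Z^8, C_1 ≅ Z^24, C_2 ≅ Z^16.

The boundary map ∂_1: C_1 → C_0 sends each edge [p,q] (with p < q) to q − p.
The resulting 8×24 matrix has rank 7, and its Smith normal form has invariant factors (1,1,1,1,1,1,1).

The boundary map ∂_2: C_2 → C_1 acts by ∂[p,q,r] = [q,r] − [p,r] + [p,q]. For instance
  ∂[1,2,6] = [2,6] − [1,6] + [1,2],
  ∂[1,2,3] = [2,3] − [1,3] + [1,2].
This gives a 24×16 integer matrix of rank 15; reducing to Smith normal form yields diagonal entries (1,1,1,1,1,1,1,1,1,1,1,1,1,1,1).

Now H_k = ker ∂_k / im ∂_{k+1}, so:

  H_2: rank ker ∂_2 − rank ∂_3 = (16 − 15) − 0 = 1, and there is no ∂_3, so H_2 ≅ Z.

(K is a triangulation of the torus T^2.)

H_2 ≅ Z.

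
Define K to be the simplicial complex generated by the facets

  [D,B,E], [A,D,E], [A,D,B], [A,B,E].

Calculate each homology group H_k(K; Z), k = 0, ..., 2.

K has 4 vertices, 6 edges, 4 triangles.
rank ∂_0 = 0, rank ∂_1 = 3 ⇒ b_0 = 4 − 0 − 3 = 1; all invariant factors of ∂_1 are 1 so no torsion. So H_0 ≅ Z.
rank ∂_1 = 3, rank ∂_2 = 3 ⇒ b_1 = 6 − 3 − 3 = 0; all invariant factors of ∂_2 are 1 so no torsion. So H_1 ≅ 0.
rank ∂_2 = 3, rank ∂_3 = 0 ⇒ b_2 = 4 − 3 − 0 = 1. So H_2 ≅ Z.

H_0 ≅ Z,  H_1 = 0,  H_2 ≅ Z.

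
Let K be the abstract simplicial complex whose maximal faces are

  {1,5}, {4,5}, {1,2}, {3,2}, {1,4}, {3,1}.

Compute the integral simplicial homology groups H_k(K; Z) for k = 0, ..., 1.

H_0 = Z,  H_1 = Z^2.

Fix the vertex order 1 < 2 < 3 < 4 < 5 and write every simplex with vertices in increasing order. Then dim K = 1 and the simplices of K are:

  0-simplices (5): [1], [2], [3], [4], [5]
  1-simplices (6): [1,2], [1,3], [1,4], [1,5], [2,3], [4,5]

giving chain groups C_0 ≅ Z^5, C_1 ≅ Z^6.

Boundary ∂_1: C_1 → C_0 is given by ∂[p,q] = [q] − [p]. For instance
  ∂[2,3] = [3] − [2].
The resulting 5×6 matrix has rank 4, and its Smith normal form has invariant factors (1,1,1,1).

Now H_k = ker ∂_k / im ∂_{k+1}, so:

  H_0: rank C_0 − rank ∂_1 = 5 − 4 = 1, and the invariant factors of ∂_1 are all 1, so H_0 = Z.
  H_1: rank ker ∂_1 − rank ∂_2 = (6 − 4) − 0 = 2, and there is no ∂_2, so H_1 = Z^2.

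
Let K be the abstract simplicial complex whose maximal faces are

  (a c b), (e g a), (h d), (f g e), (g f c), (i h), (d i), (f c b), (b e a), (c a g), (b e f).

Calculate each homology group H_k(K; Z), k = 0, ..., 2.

H_0 ≅ Z^2,  H_1 ≅ Z,  H_2 ≅ Z.

Fix the vertex order a < b < c < d < e < f < g < h < i and write every simplex with vertices in increasing order. Then dim K = 2 and the simplices of K are:

  0-simplices (9): a, b, c, d, e, f, g, h, i
  1-simplices (15): ab, ac, ae, ag, bc, be, bf, cf, cg, dh, di, ef, eg, fg, hi
  2-simplices (8): abc, abe, acg, aeg, bcf, bef, cfg, efg

Hence C_0 ≅ Z^9, C_1 ≅ Z^15, C_2 ≅ Z^8.

∂_1: C_1 → C_0 is given by ∂[p,q] = [q] − [p]. For instance
  ∂ac = c − a.
The resulting 9×15 matrix has rank 7, and its Smith normal form has invariant factors (1,1,1,1,1,1,1).

∂_2: C_2 → C_1 sends each 2-simplex [p,q,r] to [q,r] − [p,r] + [p,q]. For instance
  ∂bef = ef − bf + be,
  ∂abe = be − ae + ab.
As a 15×8 matrix over Z this has rank 7, with invariant factors (1,1,1,1,1,1,1).

Reading off H_k = ker ∂_k / im ∂_{k+1}:

  H_0: rank C_0 − rank ∂_1 = 9 − 7 = 2, and the invariant factors of ∂_1 are all 1, so H_0 ≅ Z^2.
  H_1: rank ker ∂_1 − rank ∂_2 = (15 − 7) − 7 = 1, and the invariant factors of ∂_2 are all 1, so H_1 ≅ Z.
  H_2: rank ker ∂_2 − rank ∂_3 = (8 − 7) − 0 = 1, and there is no ∂_3, so H_2 ≅ Z.

As a check, the Euler characteristic is 9 − 15 + 8 = 2, which agrees with 2 − 1 + 1 = 2.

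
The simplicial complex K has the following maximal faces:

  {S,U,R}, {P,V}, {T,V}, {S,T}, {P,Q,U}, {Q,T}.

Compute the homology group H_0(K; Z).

We work with the vertex ordering P < Q < R < S < T < U < V. The simplices of K, each written with vertices in increasing order, are:

  0-simplices (7): P, Q, R, S, T, U, V
  1-simplices (10): PQ, PU, PV, QT, QU, RS, RU, ST, SU, TV
  2-simplices (2): PQU, RSU

giving chain groups C_0 ≅ Z^7, C_1 ≅ Z^10, C_2 ≅ Z^2.

∂_1: C_1 → C_0 is given by ∂[p,q] = [q] − [p]. For instance
  ∂SU = U − S.
This gives a 7×10 integer matrix of rank 6; reducing to Smith normal form yields diagonal entries (1,1,1,1,1,1).

∂_2: C_2 → C_1 acts by ∂[p,q,r] = [q,r] − [p,r] + [p,q]. For instance
  ∂RSU = SU − RU + RS,
  ∂PQU = QU − PU + PQ.
This gives a 10×2 integer matrix of rank 2; reducing to Smith normal form yields diagonal entries (1,1).

Now H_k = ker ∂_k / im ∂_{k+1}, so:

  H_0: rank C_0 − rank ∂_1 = 7 − 6 = 1, and the invariant factors of ∂_1 are all 1, so H_0 ≅ Z.

H_0 = Z.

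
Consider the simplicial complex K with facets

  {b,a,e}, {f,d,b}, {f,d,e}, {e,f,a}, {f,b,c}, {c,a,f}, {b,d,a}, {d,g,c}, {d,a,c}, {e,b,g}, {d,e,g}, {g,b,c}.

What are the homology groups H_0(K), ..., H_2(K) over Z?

H_0 ≅ Z,  H_1 ≅ Z_2,  H_2 = 0.

Order the vertices as a < b < c < d < e < f < g. Listing each simplex with vertices in this order, K has dimension 2 with simplices:

  0-simplices (7): a, b, c, d, e, f, g
  1-simplices (18): ab, ac, ad, ae, af, bc, bd, be, bf, bg, cd, cf, cg, de, df, dg, ef, eg
  2-simplices (12): abd, abe, acd, acf, aef, bcf, bcg, bdf, beg, cdg, def, deg

Hence C_0 ≅ Z^7, C_1 ≅ Z^18, C_2 ≅ Z^12.

Boundary ∂_1: C_1 → C_0 sends each edge [p,q] (with p < q) to q − p.
As a 7×18 matrix over Z this has rank 6, with invariant factors (1,1,1,1,1,1).

∂_2: C_2 → C_1 acts by ∂[p,q,r] = [q,r] − [p,r] + [p,q]. For instance
  ∂bcf = cf − bf + bc,
  ∂aef = ef − af + ae.
The resulting 18×12 matrix has rank 12, and its Smith normal form has invariant factors (1,1,1,1,1,1,1,1,1,1,1,2).

From H_k ≅ ker(∂_k) / im(∂_{k+1}) we obtain:

  H_0: rank C_0 − rank ∂_1 = 7 − 6 = 1, and the invariant factors of ∂_1 are all 1, so H_0 ≅ Z.
  H_1: rank ker ∂_1 − rank ∂_2 = (18 − 6) − 12 = 0, and ∂_2 has invariant factor 2 > 1, so H_1 ≅ Z_2.
  H_2: rank ker ∂_2 − rank ∂_3 = (12 − 12) − 0 = 0, and there is no ∂_3, so H_2 ≅ 0.

As a check, the Euler characteristic is 7 − 18 + 12 = 1, which agrees with 1 − 0 + 0 = 1.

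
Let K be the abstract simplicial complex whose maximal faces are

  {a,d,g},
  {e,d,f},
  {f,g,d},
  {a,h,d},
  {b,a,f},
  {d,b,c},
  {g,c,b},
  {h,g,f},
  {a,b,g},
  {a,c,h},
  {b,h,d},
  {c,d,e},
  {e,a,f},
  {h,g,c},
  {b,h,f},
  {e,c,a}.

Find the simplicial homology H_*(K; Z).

H_0 ≅ Z,  H_1 ≅ Z^2,  H_2 ≅ Z.

Order the vertices as a < b < c < d < e < f < g < h. Listing each simplex with vertices in this order, K has dimension 2 with simplices:

  0-simplices (8): a, b, c, d, e, f, g, h
  1-simplices (24): ab, ac, ad, ae, af, ag, ah, bc, bd, bf, bg, bh, cd, ce, cg, ch, de, df, dg, dh, ef, fg, fh, gh
  2-simplices (16): abf, abg, ace, ach, adg, adh, aef, bcd, bcg, bdh, bfh, cde, cgh, def, dfg, fgh

Hence C_0 ≅ Z^8, C_1 ≅ Z^24, C_2 ≅ Z^16.

∂_1: C_1 → C_0 is given by ∂[p,q] = [q] − [p].
As a 8×24 matrix over Z this has rank 7, with invariant factors (1,1,1,1,1,1,1).

Boundary ∂_2: C_2 → C_1 maps a triangle to the signed sum of its edges. For instance
  ∂ach = ch − ah + ac,
  ∂bdh = dh − bh + bd.
This gives a 24×16 integer matrix of rank 15; reducing to Smith normal form yields diagonal entries (1,1,1,1,1,1,1,1,1,1,1,1,1,1,1).

Reading off H_k = ker ∂_k / im ∂_{k+1}:

  H_0: rank C_0 − rank ∂_1 = 8 − 7 = 1, and the invariant factors of ∂_1 are all 1, so H_0 = Z.
  H_1: rank ker ∂_1 − rank ∂_2 = (24 − 7) − 15 = 2, and the invariant factors of ∂_2 are all 1, so H_1 = Z^2.
  H_2: rank ker ∂_2 − rank ∂_3 = (16 − 15) − 0 = 1, and there is no ∂_3, so H_2 = Z.

(K is a triangulation of the torus T^2.)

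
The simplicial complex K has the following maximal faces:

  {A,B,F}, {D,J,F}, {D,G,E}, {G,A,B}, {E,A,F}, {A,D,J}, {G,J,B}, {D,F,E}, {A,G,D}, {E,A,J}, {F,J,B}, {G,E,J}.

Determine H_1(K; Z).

H_1 = Z/2Z.

We work with the vertex ordering A < B < D < E < F < G < J. The simplices of K, each written with vertices in increasing order, are:

  0-simplices (7): A, B, D, E, F, G, J
  1-simplices (18): AB, AD, AE, AF, AG, AJ, BF, BG, BJ, DE, DF, DG, DJ, EF, EG, EJ, FJ, GJ
  2-simplices (12): ABF, ABG, ADG, ADJ, AEF, AEJ, BFJ, BGJ, DEF, DEG, DFJ, EGJ

so the chain groups are C_0 ≅ Z^7, C_1 ≅ Z^18, C_2 ≅ Z^12.

The boundary map ∂_1: C_1 → C_0 sends each edge [p,q] (with p < q) to q − p. For instance
  ∂AJ = J − A.
This gives a 7×18 integer matrix of rank 6; reducing to Smith normal form yields diagonal entries (1,1,1,1,1,1).

∂_2: C_2 → C_1 sends each 2-simplex [p,q,r] to [q,r] − [p,r] + [p,q]. For instance
  ∂ADG = DG − AG + AD,
  ∂AEJ = EJ − AJ + AE.
The resulting 18×12 matrix has rank 12, and its Smith normal form has invariant factors (1,1,1,1,1,1,1,1,1,1,1,2).

Reading off H_k = ker ∂_k / im ∂_{k+1}:

  H_1: rank ker ∂_1 − rank ∂_2 = (18 − 6) − 12 = 0, and ∂_2 has invariant factor 2 > 1, so H_1 = Z/2Z.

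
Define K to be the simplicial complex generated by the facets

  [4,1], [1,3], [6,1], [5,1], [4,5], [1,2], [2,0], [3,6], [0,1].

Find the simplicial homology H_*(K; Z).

H_0 = Z,  H_1 = Z^3.

Order the vertices as 0 < 1 < 2 < 3 < 4 < 5 < 6. Listing each simplex with vertices in this order, K has dimension 1 with simplices:

  0-simplices (7): [0], [1], [2], [3], [4], [5], [6]
  1-simplices (9): [0,1], [0,2], [1,2], [1,3], [1,4], [1,5], [1,6], [3,6], [4,5]

so the chain groups are C_0 ≅ Z^7, C_1 ≅ Z^9.

Boundary ∂_1: C_1 → C_0 is given by ∂[p,q] = [q] − [p].
The 7×9 boundary matrix has rank 6 and Smith normal form diag(1,1,1,1,1,1).

Reading off H_k = ker ∂_k / im ∂_{k+1}:

  H_0: rank C_0 − rank ∂_1 = 7 − 6 = 1, and the invariant factors of ∂_1 are all 1, so H_0 ≅ Z.
  H_1: rank ker ∂_1 − rank ∂_2 = (9 − 6) − 0 = 3, and there is no ∂_2, so H_1 ≅ Z^3.

As a check, the Euler characteristic is 7 − 9 = -2, which agrees with 1 − 3 = -2.
(K is a triangulation of a wedge of 3 circles.)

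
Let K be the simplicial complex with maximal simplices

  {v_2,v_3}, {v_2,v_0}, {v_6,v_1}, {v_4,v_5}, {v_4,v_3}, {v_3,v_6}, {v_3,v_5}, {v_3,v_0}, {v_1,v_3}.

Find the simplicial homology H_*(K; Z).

K has 7 vertices, 9 edges.
rank ∂_0 = 0, rank ∂_1 = 6 ⇒ b_0 = 7 − 0 − 6 = 1; all invariant factors of ∂_1 are 1 so no torsion. So H_0 ≅ Z.
rank ∂_1 = 6, rank ∂_2 = 0 ⇒ b_1 = 9 − 6 − 0 = 3. So H_1 ≅ Z^3.

H_0 ≅ Z,  H_1 ≅ Z^3.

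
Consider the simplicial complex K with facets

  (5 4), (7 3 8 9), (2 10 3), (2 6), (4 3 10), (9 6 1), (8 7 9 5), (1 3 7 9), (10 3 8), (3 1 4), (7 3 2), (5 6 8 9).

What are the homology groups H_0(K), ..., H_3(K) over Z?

We work with the vertex ordering 1 < 2 < 3 < 4 < 5 < 6 < 7 < 8 < 9 < 10. The simplices of K, each written with vertices in increasing order, are:

  0-simplices (10): [1], [2], [3], [4], [5], [6], [7], [8], [9], [10]
  1-simplices (26): (26 of them)
  2-simplices (19): (19 of them)
  3-simplices (4): [1,3,7,9], [3,7,8,9], [5,6,8,9], [5,7,8,9]

so the chain groups are C_0 ≅ Z^10, C_1 ≅ Z^26, C_2 ≅ Z^19, C_3 ≅ Z^4.

Boundary ∂_1: C_1 → C_0 maps an edge to its endpoints' difference, ∂[p,q] = q − p.
This gives a 10×26 integer matrix of rank 9; reducing to Smith normal form yields diagonal entries (1,1,1,1,1,1,1,1,1).

∂_2: C_2 → C_1 acts by ∂[p,q,r] = [q,r] − [p,r] + [p,q]. For instance
  ∂[3,7,8] = [7,8] − [3,8] + [3,7],
  ∂[2,3,10] = [3,10] − [2,10] + [2,3].
The resulting 26×19 matrix has rank 15, and its Smith normal form has invariant factors (1,1,1,1,1,1,1,1,1,1,1,1,1,1,1).

The boundary map ∂_3: C_3 → C_2 sends each 3-simplex σ to the alternating sum Σ_i (−1)^i (σ with its i-th vertex removed). For instance
  ∂[1,3,7,9] = [3,7,9] − [1,7,9] + [1,3,9] − [1,3,7],
  ∂[3,7,8,9] = [7,8,9] − [3,8,9] + [3,7,9] − [3,7,8].
The 19×4 boundary matrix has rank 4 and Smith normal form diag(1,1,1,1).

Computing H_k = (kernel of ∂_k) / (image of ∂_{k+1}):

  H_0: rank C_0 − rank ∂_1 = 10 − 9 = 1, and the invariant factors of ∂_1 are all 1, so H_0 ≅ Z.
  H_1: rank ker ∂_1 − rank ∂_2 = (26 − 9) − 15 = 2, and the invariant factors of ∂_2 are all 1, so H_1 ≅ Z^2.
  H_2: rank ker ∂_2 − rank ∂_3 = (19 − 15) − 4 = 0, and the invariant factors of ∂_3 are all 1, so H_2 ≅ 0.
  H_3: rank ker ∂_3 − rank ∂_4 = (4 − 4) − 0 = 0, and there is no ∂_4, so H_3 ≅ 0.

H_0 ≅ Z,  H_1 ≅ Z^2,  H_2 = 0,  H_3 = 0.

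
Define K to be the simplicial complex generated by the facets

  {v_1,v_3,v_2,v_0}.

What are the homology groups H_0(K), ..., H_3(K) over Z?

H_0 = Z,  H_1 = 0,  H_2 = 0,  H_3 = 0.

Fix the vertex order v_0 < v_1 < v_2 < v_3 and write every simplex with vertices in increasing order. Then dim K = 3 and the simplices of K are:

  0-simplices (4): [v_0], [v_1], [v_2], [v_3]
  1-simplices (6): [v_0,v_1], [v_0,v_2], [v_0,v_3], [v_1,v_2], [v_1,v_3], [v_2,v_3]
  2-simplices (4): [v_0,v_1,v_2], [v_0,v_1,v_3], [v_0,v_2,v_3], [v_1,v_2,v_3]
  3-simplices (1): [v_0,v_1,v_2,v_3]

giving chain groups C_0 ≅ Z^4, C_1 ≅ Z^6, C_2 ≅ Z^4, C_3 ≅ Z^1.

The boundary map ∂_1: C_1 → C_0 is given by ∂[p,q] = [q] − [p]. For instance
  ∂[v_0,v_3] = [v_3] − [v_0].
This gives a 4×6 integer matrix of rank 3; reducing to Smith normal form yields diagonal entries (1,1,1).

Boundary ∂_2: C_2 → C_1 acts by ∂[p,q,r] = [q,r] − [p,r] + [p,q]. For instance
  ∂[v_0,v_1,v_3] = [v_1,v_3] − [v_0,v_3] + [v_0,v_1],
  ∂[v_1,v_2,v_3] = [v_2,v_3] − [v_1,v_3] + [v_1,v_2].
As a 6×4 matrix over Z this has rank 3, with invariant factors (1,1,1).

∂_3: C_3 → C_2 sends each 3-simplex σ to the alternating sum Σ_i (−1)^i (σ with its i-th vertex removed). For instance
  ∂[v_0,v_1,v_2,v_3] = [v_1,v_2,v_3] − [v_0,v_2,v_3] + [v_0,v_1,v_3] − [v_0,v_1,v_2].
The 4×1 boundary matrix has rank 1 and Smith normal form diag(1).

Computing H_k = (kernel of ∂_k) / (image of ∂_{k+1}):

  H_0: rank C_0 − rank ∂_1 = 4 − 3 = 1, and the invariant factors of ∂_1 are all 1, so H_0 ≅ Z.
  H_1: rank ker ∂_1 − rank ∂_2 = (6 − 3) − 3 = 0, and the invariant factors of ∂_2 are all 1, so H_1 ≅ 0.
  H_2: rank ker ∂_2 − rank ∂_3 = (4 − 3) − 1 = 0, and the invariant factors of ∂_3 are all 1, so H_2 ≅ 0.
  H_3: rank ker ∂_3 − rank ∂_4 = (1 − 1) − 0 = 0, and there is no ∂_4, so H_3 ≅ 0.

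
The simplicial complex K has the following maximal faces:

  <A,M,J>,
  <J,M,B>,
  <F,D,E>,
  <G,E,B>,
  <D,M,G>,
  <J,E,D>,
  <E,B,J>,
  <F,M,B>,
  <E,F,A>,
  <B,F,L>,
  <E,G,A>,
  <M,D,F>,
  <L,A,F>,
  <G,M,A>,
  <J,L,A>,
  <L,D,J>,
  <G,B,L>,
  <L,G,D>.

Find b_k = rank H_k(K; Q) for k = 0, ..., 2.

Order the vertices as A < B < D < E < F < G < J < L < M. Listing each simplex with vertices in this order, K has dimension 2 with simplices:

  0-simplices (9): A, B, D, E, F, G, J, L, M
  1-simplices (27): AE, AF, AG, AJ, AL, AM, BE, BF, BG, BJ, BL, BM, DE, DF, DG, DJ, DL, DM, EF, EG, EJ, FL, FM, GL, GM, JL, JM
  2-simplices (18): AEF, AEG, AFL, AGM, AJL, AJM, BEG, BEJ, BFL, BFM, BGL, BJM, DEF, DEJ, DFM, DGL, DGM, DJL

so the chain groups are C_0 ≅ Z^9, C_1 ≅ Z^27, C_2 ≅ Z^18.

Boundary ∂_1: C_1 → C_0 is given by ∂[p,q] = [q] − [p].
As a 9×27 matrix over Z this has rank 8, with invariant factors (1,1,1,1,1,1,1,1).

Boundary ∂_2: C_2 → C_1 acts by ∂[p,q,r] = [q,r] − [p,r] + [p,q]. For instance
  ∂DEJ = EJ − DJ + DE,
  ∂AFL = FL − AL + AF.
The resulting 27×18 matrix has rank 17, and its Smith normal form has invariant factors (1,1,1,1,1,1,1,1,1,1,1,1,1,1,1,1,1).

From H_k ≅ ker(∂_k) / im(∂_{k+1}) we obtain:

  H_0: rank C_0 − rank ∂_1 = 9 − 8 = 1, and the invariant factors of ∂_1 are all 1, so H_0 = Z.
  H_1: rank ker ∂_1 − rank ∂_2 = (27 − 8) − 17 = 2, and the invariant factors of ∂_2 are all 1, so H_1 = Z^2.
  H_2: rank ker ∂_2 − rank ∂_3 = (18 − 17) − 0 = 1, and there is no ∂_3, so H_2 = Z.

Hence the Betti numbers are b_0 = 1, b_1 = 2, b_2 = 1.

b_0 = 1, b_1 = 2, b_2 = 1.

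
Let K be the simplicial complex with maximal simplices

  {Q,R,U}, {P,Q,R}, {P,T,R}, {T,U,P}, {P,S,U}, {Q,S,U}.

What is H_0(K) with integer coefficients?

We work with the vertex ordering P < Q < R < S < T < U. The simplices of K, each written with vertices in increasing order, are:

  0-simplices (6): P, Q, R, S, T, U
  1-simplices (12): PQ, PR, PS, PT, PU, QR, QS, QU, RT, RU, SU, TU
  2-simplices (6): PQR, PRT, PSU, PTU, QRU, QSU

so the chain groups are C_0 ≅ Z^6, C_1 ≅ Z^12, C_2 ≅ Z^6.

Boundary ∂_1: C_1 → C_0 sends each edge [p,q] (with p < q) to q − p.
The 6×12 boundary matrix has rank 5 and Smith normal form diag(1,1,1,1,1).

∂_2: C_2 → C_1 sends each 2-simplex [p,q,r] to [q,r] − [p,r] + [p,q]. For instance
  ∂PSU = SU − PU + PS,
  ∂QSU = SU − QU + QS.
The 12×6 boundary matrix has rank 6 and Smith normal form diag(1,1,1,1,1,1).

Now H_k = ker ∂_k / im ∂_{k+1}, so:

  H_0: rank C_0 − rank ∂_1 = 6 − 5 = 1, and the invariant factors of ∂_1 are all 1, so H_0 ≅ Z.

H_0 = Z.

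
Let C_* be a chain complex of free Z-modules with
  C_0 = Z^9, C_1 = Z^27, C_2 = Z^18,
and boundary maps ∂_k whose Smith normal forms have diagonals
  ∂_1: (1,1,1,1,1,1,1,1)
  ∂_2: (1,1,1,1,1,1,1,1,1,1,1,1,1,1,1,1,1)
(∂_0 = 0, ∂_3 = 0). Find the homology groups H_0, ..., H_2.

H_0 = Z,  H_1 = Z^2,  H_2 = Z.

H_0: b_0 = 9 − 0 − 8 = 1; torsion from ∂_1 factors > 1: none. So H_0 = Z.
H_1: b_1 = 27 − 8 − 17 = 2; torsion from ∂_2 factors > 1: none. So H_1 = Z^2.
H_2: b_2 = 18 − 17 − 0 = 1; torsion from ∂_3 factors > 1: none. So H_2 = Z.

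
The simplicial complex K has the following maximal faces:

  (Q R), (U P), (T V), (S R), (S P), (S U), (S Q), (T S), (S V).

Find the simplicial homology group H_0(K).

K has 7 vertices, 9 edges.
rank ∂_0 = 0, rank ∂_1 = 6 ⇒ b_0 = 7 − 0 − 6 = 1; all invariant factors of ∂_1 are 1 so no torsion. So H_0 ≅ Z.

H_0 ≅ Z.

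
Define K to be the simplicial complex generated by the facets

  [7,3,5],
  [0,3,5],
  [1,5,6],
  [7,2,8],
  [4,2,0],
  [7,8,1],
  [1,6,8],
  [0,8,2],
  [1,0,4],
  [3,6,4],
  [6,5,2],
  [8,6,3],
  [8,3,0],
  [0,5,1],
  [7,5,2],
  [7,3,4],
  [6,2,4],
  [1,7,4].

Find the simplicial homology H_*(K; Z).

We work with the vertex ordering 0 < 1 < 2 < 3 < 4 < 5 < 6 < 7 < 8. The simplices of K, each written with vertices in increasing order, are:

  0-simplices (9): [0], [1], [2], [3], [4], [5], [6], [7], [8]
  1-simplices (27): (27 of them)
  2-simplices (18): [0,1,4], [0,1,5], [0,2,4], [0,2,8], [0,3,5], [0,3,8], [1,4,7], [1,5,6], [1,6,8], [1,7,8], [2,4,6], [2,5,6], [2,5,7], [2,7,8], [3,4,6], [3,4,7], [3,5,7], [3,6,8]

so the chain groups are C_0 ≅ Z^9, C_1 ≅ Z^27, C_2 ≅ Z^18.

Boundary ∂_1: C_1 → C_0 maps an edge to its endpoints' difference, ∂[p,q] = q − p. For instance
  ∂[2,6] = [6] − [2].
The resulting 9×27 matrix has rank 8, and its Smith normal form has invariant factors (1,1,1,1,1,1,1,1).

Boundary ∂_2: C_2 → C_1 sends each 2-simplex [p,q,r] to [q,r] − [p,r] + [p,q]. For instance
  ∂[2,5,7] = [5,7] − [2,7] + [2,5],
  ∂[3,4,6] = [4,6] − [3,6] + [3,4].
The resulting 27×18 matrix has rank 17, and its Smith normal form has invariant factors (1,1,1,1,1,1,1,1,1,1,1,1,1,1,1,1,1).

Now H_k = ker ∂_k / im ∂_{k+1}, so:

  H_0: rank C_0 − rank ∂_1 = 9 − 8 = 1, and the invariant factors of ∂_1 are all 1, so H_0 = Z.
  H_1: rank ker ∂_1 − rank ∂_2 = (27 − 8) − 17 = 2, and the invariant factors of ∂_2 are all 1, so H_1 = Z^2.
  H_2: rank ker ∂_2 − rank ∂_3 = (18 − 17) − 0 = 1, and there is no ∂_3, so H_2 = Z.

(K is a triangulation of the torus T^2.)

H_0 = Z,  H_1 = Z^2,  H_2 = Z.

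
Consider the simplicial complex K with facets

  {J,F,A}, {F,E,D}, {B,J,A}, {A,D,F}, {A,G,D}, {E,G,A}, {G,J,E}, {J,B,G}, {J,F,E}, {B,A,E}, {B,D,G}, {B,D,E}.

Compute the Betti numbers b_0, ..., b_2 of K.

We work with the vertex ordering A < B < D < E < F < G < J. The simplices of K, each written with vertices in increasing order, are:

  0-simplices (7): A, B, D, E, F, G, J
  1-simplices (18): AB, AD, AE, AF, AG, AJ, BD, BE, BG, BJ, DE, DF, DG, EF, EG, EJ, FJ, GJ
  2-simplices (12): ABE, ABJ, ADF, ADG, AEG, AFJ, BDE, BDG, BGJ, DEF, EFJ, EGJ

so the chain groups are C_0 ≅ Z^7, C_1 ≅ Z^18, C_2 ≅ Z^12.

The boundary map ∂_1: C_1 → C_0 sends each edge [p,q] (with p < q) to q − p. For instance
  ∂AG = G − A.
This gives a 7×18 integer matrix of rank 6; reducing to Smith normal form yields diagonal entries (1,1,1,1,1,1).

The boundary map ∂_2: C_2 → C_1 acts by ∂[p,q,r] = [q,r] − [p,r] + [p,q]. For instance
  ∂EGJ = GJ − EJ + EG,
  ∂BDG = DG − BG + BD.
The resulting 18×12 matrix has rank 12, and its Smith normal form has invariant factors (1,1,1,1,1,1,1,1,1,1,1,2).

Now H_k = ker ∂_k / im ∂_{k+1}, so:

  H_0: rank C_0 − rank ∂_1 = 7 − 6 = 1, and the invariant factors of ∂_1 are all 1, so H_0 = Z.
  H_1: rank ker ∂_1 − rank ∂_2 = (18 − 6) − 12 = 0, and ∂_2 has invariant factor 2 > 1, so H_1 = Z/2.
  H_2: rank ker ∂_2 − rank ∂_3 = (12 − 12) − 0 = 0, and there is no ∂_3, so H_2 = 0.

As a check, the Euler characteristic is 7 − 18 + 12 = 1, which agrees with 1 − 0 + 0 = 1.
(K is a triangulation of the real projective plane RP^2.)

Hence the Betti numbers are b_0 = 1, b_1 = 0, b_2 = 0.

b_0 = 1, b_1 = 0, b_2 = 0.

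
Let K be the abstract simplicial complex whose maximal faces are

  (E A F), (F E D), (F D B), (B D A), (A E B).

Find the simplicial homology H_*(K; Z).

H_0 = Z,  H_1 = Z,  H_2 = 0.

Take the total order A < B < D < E < F on the vertex set. Then K (dimension 2) consists of the simplices:

  0-simplices (5): A, B, D, E, F
  1-simplices (10): AB, AD, AE, AF, BD, BE, BF, DE, DF, EF
  2-simplices (5): ABD, ABE, AEF, BDF, DEF

Hence C_0 ≅ Z^5, C_1 ≅ Z^10, C_2 ≅ Z^5.

∂_1: C_1 → C_0 maps an edge to its endpoints' difference, ∂[p,q] = q − p. For instance
  ∂DE = E − D.
The 5×10 boundary matrix has rank 4 and Smith normal form diag(1,1,1,1).

The boundary map ∂_2: C_2 → C_1 maps a triangle to the signed sum of its edges. For instance
  ∂ABD = BD − AD + AB,
  ∂DEF = EF − DF + DE.
As a 10×5 matrix over Z this has rank 5, with invariant factors (1,1,1,1,1).

Computing H_k = (kernel of ∂_k) / (image of ∂_{k+1}):

  H_0: rank C_0 − rank ∂_1 = 5 − 4 = 1, and the invariant factors of ∂_1 are all 1, so H_0 ≅ Z.
  H_1: rank ker ∂_1 − rank ∂_2 = (10 − 4) − 5 = 1, and the invariant factors of ∂_2 are all 1, so H_1 ≅ Z.
  H_2: rank ker ∂_2 − rank ∂_3 = (5 − 5) − 0 = 0, and there is no ∂_3, so H_2 ≅ 0.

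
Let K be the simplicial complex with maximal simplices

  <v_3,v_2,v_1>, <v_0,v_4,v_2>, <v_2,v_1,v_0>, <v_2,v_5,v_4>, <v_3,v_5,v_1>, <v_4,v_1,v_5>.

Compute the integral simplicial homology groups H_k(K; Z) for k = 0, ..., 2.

Fix the vertex order v_0 < v_1 < v_2 < v_3 < v_4 < v_5 and write every simplex with vertices in increasing order. Then dim K = 2 and the simplices of K are:

  0-simplices (6): [v_0], [v_1], [v_2], [v_3], [v_4], [v_5]
  1-simplices (12): [v_0,v_1], [v_0,v_2], [v_0,v_4], [v_1,v_2], [v_1,v_3], [v_1,v_4], [v_1,v_5], [v_2,v_3], [v_2,v_4], [v_2,v_5], [v_3,v_5], [v_4,v_5]
  2-simplices (6): [v_0,v_1,v_2], [v_0,v_2,v_4], [v_1,v_2,v_3], [v_1,v_3,v_5], [v_1,v_4,v_5], [v_2,v_4,v_5]

giving chain groups C_0 ≅ Z^6, C_1 ≅ Z^12, C_2 ≅ Z^6.

∂_1: C_1 → C_0 is given by ∂[p,q] = [q] − [p]. For instance
  ∂[v_1,v_5] = [v_5] − [v_1].
The 6×12 boundary matrix has rank 5 and Smith normal form diag(1,1,1,1,1).

Boundary ∂_2: C_2 → C_1 acts by ∂[p,q,r] = [q,r] − [p,r] + [p,q]. For instance
  ∂[v_1,v_2,v_3] = [v_2,v_3] − [v_1,v_3] + [v_1,v_2],
  ∂[v_1,v_3,v_5] = [v_3,v_5] − [v_1,v_5] + [v_1,v_3].
This gives a 12×6 integer matrix of rank 6; reducing to Smith normal form yields diagonal entries (1,1,1,1,1,1).

Computing H_k = (kernel of ∂_k) / (image of ∂_{k+1}):

  H_0: rank C_0 − rank ∂_1 = 6 − 5 = 1, and the invariant factors of ∂_1 are all 1, so H_0 ≅ Z.
  H_1: rank ker ∂_1 − rank ∂_2 = (12 − 5) − 6 = 1, and the invariant factors of ∂_2 are all 1, so H_1 ≅ Z.
  H_2: rank ker ∂_2 − rank ∂_3 = (6 − 6) − 0 = 0, and there is no ∂_3, so H_2 ≅ 0.

H_0 ≅ Z,  H_1 ≅ Z,  H_2 = 0.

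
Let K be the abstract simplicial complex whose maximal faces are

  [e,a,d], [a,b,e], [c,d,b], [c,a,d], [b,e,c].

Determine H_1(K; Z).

H_1 ≅ Z.

We work with the vertex ordering a < b < c < d < e. The simplices of K, each written with vertices in increasing order, are:

  0-simplices (5): a, b, c, d, e
  1-simplices (10): ab, ac, ad, ae, bc, bd, be, cd, ce, de
  2-simplices (5): abe, acd, ade, bcd, bce

Hence C_0 ≅ Z^5, C_1 ≅ Z^10, C_2 ≅ Z^5.

The boundary map ∂_1: C_1 → C_0 sends each edge [p,q] (with p < q) to q − p. For instance
  ∂ae = e − a.
As a 5×10 matrix over Z this has rank 4, with invariant factors (1,1,1,1).

The boundary map ∂_2: C_2 → C_1 maps a triangle to the signed sum of its edges. For instance
  ∂bce = ce − be + bc,
  ∂ade = de − ae + ad.
The resulting 10×5 matrix has rank 5, and its Smith normal form has invariant factors (1,1,1,1,1).

Now H_k = ker ∂_k / im ∂_{k+1}, so:

  H_1: rank ker ∂_1 − rank ∂_2 = (10 − 4) − 5 = 1, and the invariant factors of ∂_2 are all 1, so H_1 = Z.

(K is a triangulation of the Möbius band.)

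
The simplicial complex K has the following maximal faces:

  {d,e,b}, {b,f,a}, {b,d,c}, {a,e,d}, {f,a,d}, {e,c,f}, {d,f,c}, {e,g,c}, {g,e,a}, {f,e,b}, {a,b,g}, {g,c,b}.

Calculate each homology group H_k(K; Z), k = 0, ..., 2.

Take the total order a < b < c < d < e < f < g on the vertex set. Then K (dimension 2) consists of the simplices:

  0-simplices (7): a, b, c, d, e, f, g
  1-simplices (18): ab, ad, ae, af, ag, bc, bd, be, bf, bg, cd, ce, cf, cg, de, df, ef, eg
  2-simplices (12): abf, abg, ade, adf, aeg, bcd, bcg, bde, bef, cdf, cef, ceg

Hence C_0 ≅ Z^7, C_1 ≅ Z^18, C_2 ≅ Z^12.

Boundary ∂_1: C_1 → C_0 sends each edge [p,q] (with p < q) to q − p.
The resulting 7×18 matrix has rank 6, and its Smith normal form has invariant factors (1,1,1,1,1,1).

Boundary ∂_2: C_2 → C_1 acts by ∂[p,q,r] = [q,r] − [p,r] + [p,q]. For instance
  ∂aeg = eg − ag + ae,
  ∂cef = ef − cf + ce.
The 18×12 boundary matrix has rank 12 and Smith normal form diag(1,1,1,1,1,1,1,1,1,1,1,2).

From H_k ≅ ker(∂_k) / im(∂_{k+1}) we obtain:

  H_0: rank C_0 − rank ∂_1 = 7 − 6 = 1, and the invariant factors of ∂_1 are all 1, so H_0 = Z.
  H_1: rank ker ∂_1 − rank ∂_2 = (18 − 6) − 12 = 0, and ∂_2 has invariant factor 2 > 1, so H_1 = Z_2.
  H_2: rank ker ∂_2 − rank ∂_3 = (12 − 12) − 0 = 0, and there is no ∂_3, so H_2 = 0.

As a check, the Euler characteristic is 7 − 18 + 12 = 1, which agrees with 1 − 0 + 0 = 1.
(K is a triangulation of the real projective plane RP^2.)

H_0 ≅ Z,  H_1 ≅ Z_2,  H_2 = 0.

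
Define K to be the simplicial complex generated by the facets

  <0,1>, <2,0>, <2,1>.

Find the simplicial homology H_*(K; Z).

H_0 ≅ Z,  H_1 ≅ Z.

Fix the vertex order 0 < 1 < 2 and write every simplex with vertices in increasing order. Then dim K = 1 and the simplices of K are:

  0-simplices (3): [0], [1], [2]
  1-simplices (3): [0,1], [0,2], [1,2]

Hence C_0 ≅ Z^3, C_1 ≅ Z^3.

The boundary map ∂_1: C_1 → C_0 sends each edge [p,q] (with p < q) to q − p. For instance
  ∂[1,2] = [2] − [1].
This gives a 3×3 integer matrix of rank 2; reducing to Smith normal form yields diagonal entries (1,1).

Reading off H_k = ker ∂_k / im ∂_{k+1}:

  H_0: rank C_0 − rank ∂_1 = 3 − 2 = 1, and the invariant factors of ∂_1 are all 1, so H_0 ≅ Z.
  H_1: rank ker ∂_1 − rank ∂_2 = (3 − 2) − 0 = 1, and there is no ∂_2, so H_1 ≅ Z.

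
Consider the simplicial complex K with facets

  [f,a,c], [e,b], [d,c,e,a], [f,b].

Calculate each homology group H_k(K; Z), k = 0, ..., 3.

Take the total order a < b < c < d < e < f on the vertex set. Then K (dimension 3) consists of the simplices:

  0-simplices (6): a, b, c, d, e, f
  1-simplices (10): ac, ad, ae, af, be, bf, cd, ce, cf, de
  2-simplices (5): acd, ace, acf, ade, cde
  3-simplices (1): acde

Hence C_0 ≅ Z^6, C_1 ≅ Z^10, C_2 ≅ Z^5, C_3 ≅ Z^1.

∂_1: C_1 → C_0 is given by ∂[p,q] = [q] − [p]. For instance
  ∂bf = f − b.
The resulting 6×10 matrix has rank 5, and its Smith normal form has invariant factors (1,1,1,1,1).

Boundary ∂_2: C_2 → C_1 maps a triangle to the signed sum of its edges. For instance
  ∂acd = cd − ad + ac,
  ∂acf = cf − af + ac.
This gives a 10×5 integer matrix of rank 4; reducing to Smith normal form yields diagonal entries (1,1,1,1).

The boundary map ∂_3: C_3 → C_2 sends each 3-simplex σ to the alternating sum Σ_i (−1)^i (σ with its i-th vertex removed). For instance
  ∂acde = cde − ade + ace − acd.
The 5×1 boundary matrix has rank 1 and Smith normal form diag(1).

From H_k ≅ ker(∂_k) / im(∂_{k+1}) we obtain:

  H_0: rank C_0 − rank ∂_1 = 6 − 5 = 1, and the invariant factors of ∂_1 are all 1, so H_0 = Z.
  H_1: rank ker ∂_1 − rank ∂_2 = (10 − 5) − 4 = 1, and the invariant factors of ∂_2 are all 1, so H_1 = Z.
  H_2: rank ker ∂_2 − rank ∂_3 = (5 − 4) − 1 = 0, and the invariant factors of ∂_3 are all 1, so H_2 = 0.
  H_3: rank ker ∂_3 − rank ∂_4 = (1 − 1) − 0 = 0, and there is no ∂_4, so H_3 = 0.

As a check, the Euler characteristic is 6 − 10 + 5 − 1 = 0, which agrees with 1 − 1 + 0 − 0 = 0.

H_0 = Z,  H_1 = Z,  H_2 = 0,  H_3 = 0.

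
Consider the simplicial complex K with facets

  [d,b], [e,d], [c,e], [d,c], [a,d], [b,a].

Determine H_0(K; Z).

H_0 ≅ Z.

We work with the vertex ordering a < b < c < d < e. The simplices of K, each written with vertices in increasing order, are:

  0-simplices (5): a, b, c, d, e
  1-simplices (6): ab, ad, bd, cd, ce, de

so the chain groups are C_0 ≅ Z^5, C_1 ≅ Z^6.

∂_1: C_1 → C_0 is given by ∂[p,q] = [q] − [p]. For instance
  ∂ab = b − a.
As a 5×6 matrix over Z this has rank 4, with invariant factors (1,1,1,1).

From H_k ≅ ker(∂_k) / im(∂_{k+1}) we obtain:

  H_0: rank C_0 − rank ∂_1 = 5 − 4 = 1, and the invariant factors of ∂_1 are all 1, so H_0 ≅ Z.

(K is a triangulation of a wedge of 2 circles.)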